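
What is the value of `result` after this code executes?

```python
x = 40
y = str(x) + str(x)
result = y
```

x = 40; y = '4040'; result = '4040'

'4040'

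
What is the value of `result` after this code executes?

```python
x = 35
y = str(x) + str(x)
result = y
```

x = 35; y = '3535'; result = '3535'

'3535'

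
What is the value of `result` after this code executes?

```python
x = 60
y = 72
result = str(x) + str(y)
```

x = 60; y = 72; result = '6072'

'6072'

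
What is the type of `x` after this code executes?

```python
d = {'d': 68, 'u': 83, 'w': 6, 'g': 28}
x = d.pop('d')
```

dict.pop() returns the value

int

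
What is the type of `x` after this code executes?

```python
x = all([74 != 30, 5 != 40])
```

all() returns bool

bool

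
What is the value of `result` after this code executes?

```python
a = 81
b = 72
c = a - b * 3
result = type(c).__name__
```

a is int; b is int; c is int; result = 'int'

'int'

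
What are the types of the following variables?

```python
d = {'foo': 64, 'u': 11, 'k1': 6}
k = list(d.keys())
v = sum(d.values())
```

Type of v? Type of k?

sum of ints is int; list() converts to list

int, list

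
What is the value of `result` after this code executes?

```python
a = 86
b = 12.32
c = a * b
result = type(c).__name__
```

a is int; b is float; c is float; result = 'float'

'float'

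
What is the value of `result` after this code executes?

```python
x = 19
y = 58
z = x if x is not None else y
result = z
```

x = 19; y = 58; z = 19; result = 19

19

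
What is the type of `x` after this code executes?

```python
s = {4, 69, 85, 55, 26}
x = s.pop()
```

Popping from set[int] returns int

int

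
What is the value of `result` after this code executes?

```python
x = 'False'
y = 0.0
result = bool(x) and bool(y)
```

x = 'False'; y = 0.0; result = False

False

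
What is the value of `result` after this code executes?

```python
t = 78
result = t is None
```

t = 78; result = False

False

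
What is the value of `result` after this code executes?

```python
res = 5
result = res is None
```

res = 5; result = False

False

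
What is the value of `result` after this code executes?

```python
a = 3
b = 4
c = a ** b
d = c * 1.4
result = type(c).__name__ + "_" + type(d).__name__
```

a is int; b is int; c is int; d is float; result = 'int_float'

'int_float'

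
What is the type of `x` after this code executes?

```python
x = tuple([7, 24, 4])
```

tuple() constructor returns tuple

tuple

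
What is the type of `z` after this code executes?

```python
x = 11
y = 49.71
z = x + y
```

int + float = float

float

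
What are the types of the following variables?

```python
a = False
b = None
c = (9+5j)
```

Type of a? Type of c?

a is assigned the constant False, which has type bool; c is assigned (9+5j), an int plus an imaginary literal (j suffix), which evaluates to complex

bool, complex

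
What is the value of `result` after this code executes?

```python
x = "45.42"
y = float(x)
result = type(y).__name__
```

x is str; y is float; result = 'float'

'float'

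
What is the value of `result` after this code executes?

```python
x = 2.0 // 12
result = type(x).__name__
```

x is float; result = 'float'

'float'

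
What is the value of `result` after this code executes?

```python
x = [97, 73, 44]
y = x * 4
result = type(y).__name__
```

x is list; y is list; result = 'list'

'list'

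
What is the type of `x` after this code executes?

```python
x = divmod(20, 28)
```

divmod() returns tuple of (quotient, remainder)

tuple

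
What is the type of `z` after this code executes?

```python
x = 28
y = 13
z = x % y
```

int % int = int

int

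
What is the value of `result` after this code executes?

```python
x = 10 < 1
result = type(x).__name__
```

x is bool; result = 'bool'

'bool'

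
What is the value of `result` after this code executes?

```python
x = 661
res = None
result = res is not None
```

x = 661; res = None; result = False

False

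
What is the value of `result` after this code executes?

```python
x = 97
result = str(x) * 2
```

x = 97; result = '9797'

'9797'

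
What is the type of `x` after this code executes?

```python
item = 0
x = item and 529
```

'and' returns first falsy value (0 is int)

int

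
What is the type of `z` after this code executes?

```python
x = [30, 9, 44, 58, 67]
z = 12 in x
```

'in' operator returns bool

bool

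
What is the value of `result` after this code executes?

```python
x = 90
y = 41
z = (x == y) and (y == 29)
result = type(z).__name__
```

x is int; y is int; z is bool; result = 'bool'

'bool'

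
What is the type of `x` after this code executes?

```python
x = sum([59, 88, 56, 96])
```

sum() of ints returns int

int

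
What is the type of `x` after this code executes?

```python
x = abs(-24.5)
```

abs() of float returns float

float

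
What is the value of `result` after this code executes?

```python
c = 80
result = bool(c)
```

c = 80; result = True

True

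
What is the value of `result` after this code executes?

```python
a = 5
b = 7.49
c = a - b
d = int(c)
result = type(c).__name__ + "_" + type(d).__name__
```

a is int; b is float; c is float; d is int; result = 'float_int'

'float_int'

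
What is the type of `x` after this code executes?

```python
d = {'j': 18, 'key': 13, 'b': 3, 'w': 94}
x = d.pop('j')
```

dict.pop() returns the value

int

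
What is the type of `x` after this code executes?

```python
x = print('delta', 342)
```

print() returns None

NoneType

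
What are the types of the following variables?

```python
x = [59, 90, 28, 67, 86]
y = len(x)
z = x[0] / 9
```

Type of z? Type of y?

int / int = float; len() returns int

float, int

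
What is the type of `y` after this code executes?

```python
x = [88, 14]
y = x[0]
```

Indexing list[int] returns int

int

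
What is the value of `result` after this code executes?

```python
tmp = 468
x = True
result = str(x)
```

tmp = 468; x = True; result = 'True'

'True'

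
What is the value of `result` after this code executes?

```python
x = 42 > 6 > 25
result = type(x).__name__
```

x is bool; result = 'bool'

'bool'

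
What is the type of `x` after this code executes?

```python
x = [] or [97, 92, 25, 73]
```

'or' returns first truthy value (list)

list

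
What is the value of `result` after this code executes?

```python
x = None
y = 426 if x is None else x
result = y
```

x = None; y = 426; result = 426

426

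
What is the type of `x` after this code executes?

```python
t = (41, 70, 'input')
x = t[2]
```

Index 2 of tuple is a str literal

str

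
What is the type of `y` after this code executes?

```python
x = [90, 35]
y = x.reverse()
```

list.reverse() returns None

NoneType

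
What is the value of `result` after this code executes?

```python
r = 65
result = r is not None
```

r = 65; result = True

True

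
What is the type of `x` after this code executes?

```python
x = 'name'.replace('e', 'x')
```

str.replace() returns str

str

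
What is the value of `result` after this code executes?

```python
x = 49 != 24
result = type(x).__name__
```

x is bool; result = 'bool'

'bool'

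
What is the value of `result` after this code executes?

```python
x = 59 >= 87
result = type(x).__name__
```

x is bool; result = 'bool'

'bool'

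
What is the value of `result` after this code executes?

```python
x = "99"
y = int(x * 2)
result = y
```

x = '99'; y = 9999; result = 9999

9999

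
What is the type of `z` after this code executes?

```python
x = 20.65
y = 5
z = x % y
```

float % int = float

float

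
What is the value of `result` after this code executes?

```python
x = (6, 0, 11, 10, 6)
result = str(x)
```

x = (6, 0, 11, 10, 6); result = '(6, 0, 11, 10, 6)'

'(6, 0, 11, 10, 6)'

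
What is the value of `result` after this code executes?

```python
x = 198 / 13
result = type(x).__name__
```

x is float; result = 'float'

'float'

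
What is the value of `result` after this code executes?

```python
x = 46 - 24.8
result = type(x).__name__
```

x is float; result = 'float'

'float'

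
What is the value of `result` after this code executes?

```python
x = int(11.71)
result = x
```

x = 11; result = 11

11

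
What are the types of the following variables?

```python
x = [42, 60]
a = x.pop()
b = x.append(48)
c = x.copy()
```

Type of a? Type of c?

pop() returns element; copy() returns list

int, list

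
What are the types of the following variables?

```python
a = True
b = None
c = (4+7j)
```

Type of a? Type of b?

a is assigned the constant True, which has type bool; b is assigned None, whose type is NoneType

bool, NoneType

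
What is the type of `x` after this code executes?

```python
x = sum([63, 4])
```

sum() of ints returns int

int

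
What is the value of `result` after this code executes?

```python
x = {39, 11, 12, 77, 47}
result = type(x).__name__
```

x is set; result = 'set'

'set'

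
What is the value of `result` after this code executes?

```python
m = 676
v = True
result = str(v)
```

m = 676; v = True; result = 'True'

'True'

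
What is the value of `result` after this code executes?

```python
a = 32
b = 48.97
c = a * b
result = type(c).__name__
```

a is int; b is float; c is float; result = 'float'

'float'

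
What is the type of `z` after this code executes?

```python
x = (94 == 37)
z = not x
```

'not' returns bool

bool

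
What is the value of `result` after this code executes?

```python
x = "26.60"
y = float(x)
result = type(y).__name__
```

x is str; y is float; result = 'float'

'float'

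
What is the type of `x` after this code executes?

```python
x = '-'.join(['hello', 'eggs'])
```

str.join() returns str

str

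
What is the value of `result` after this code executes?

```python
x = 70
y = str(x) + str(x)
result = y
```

x = 70; y = '7070'; result = '7070'

'7070'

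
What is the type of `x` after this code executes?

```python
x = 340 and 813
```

'and' with truthy values returns last operand (int)

int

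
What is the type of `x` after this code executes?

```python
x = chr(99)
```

chr() returns str (single char)

str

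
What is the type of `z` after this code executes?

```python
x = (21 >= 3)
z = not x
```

'not' returns bool

bool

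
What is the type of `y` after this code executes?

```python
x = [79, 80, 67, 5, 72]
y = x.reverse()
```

list.reverse() returns None

NoneType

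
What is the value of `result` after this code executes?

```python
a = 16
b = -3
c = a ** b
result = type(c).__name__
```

a is int; b is int; c is float; result = 'float'

'float'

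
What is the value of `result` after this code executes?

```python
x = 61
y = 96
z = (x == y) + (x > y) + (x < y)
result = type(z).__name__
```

x is int; y is int; z is int; result = 'int'

'int'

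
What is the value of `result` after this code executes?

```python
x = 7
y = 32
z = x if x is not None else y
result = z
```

x = 7; y = 32; z = 7; result = 7

7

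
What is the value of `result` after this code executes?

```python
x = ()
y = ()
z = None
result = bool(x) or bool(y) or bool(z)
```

x = (); y = (); z = None; result = False

False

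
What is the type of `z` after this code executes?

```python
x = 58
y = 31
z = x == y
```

Comparison returns bool

bool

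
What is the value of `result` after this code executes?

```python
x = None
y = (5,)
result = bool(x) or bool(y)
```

x = None; y = (5,); result = True

True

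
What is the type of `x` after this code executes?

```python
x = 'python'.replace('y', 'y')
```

str.replace() returns str

str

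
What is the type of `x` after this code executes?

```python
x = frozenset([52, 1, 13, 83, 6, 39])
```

frozenset() returns frozenset

frozenset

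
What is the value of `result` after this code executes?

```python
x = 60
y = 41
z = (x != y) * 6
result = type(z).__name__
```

x is int; y is int; z is int; result = 'int'

'int'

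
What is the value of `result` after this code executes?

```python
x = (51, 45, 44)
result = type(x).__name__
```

x is tuple; result = 'tuple'

'tuple'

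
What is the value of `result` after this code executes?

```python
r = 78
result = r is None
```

r = 78; result = False

False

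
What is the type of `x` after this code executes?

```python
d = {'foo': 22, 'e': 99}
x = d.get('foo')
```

dict.get() returns value type when found

int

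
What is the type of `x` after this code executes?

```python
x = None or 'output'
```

'or' with None returns the other truthy value (str)

str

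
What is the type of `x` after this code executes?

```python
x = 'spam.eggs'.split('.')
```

str.split() returns list

list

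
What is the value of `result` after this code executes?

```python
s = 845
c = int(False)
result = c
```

s = 845; c = 0; result = 0

0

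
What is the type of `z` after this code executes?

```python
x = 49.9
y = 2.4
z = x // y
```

float // float = float

float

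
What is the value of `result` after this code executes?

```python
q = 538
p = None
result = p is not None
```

q = 538; p = None; result = False

False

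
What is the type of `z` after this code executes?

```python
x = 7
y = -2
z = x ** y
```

int ** negative = float

float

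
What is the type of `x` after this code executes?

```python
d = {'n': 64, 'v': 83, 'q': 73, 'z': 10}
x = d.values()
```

.values() returns dict_values view

dict_values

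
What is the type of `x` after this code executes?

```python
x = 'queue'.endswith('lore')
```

str.endswith() returns bool

bool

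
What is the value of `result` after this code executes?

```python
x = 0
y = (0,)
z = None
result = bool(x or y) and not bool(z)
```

x = 0; y = (0,); z = None; result = True

True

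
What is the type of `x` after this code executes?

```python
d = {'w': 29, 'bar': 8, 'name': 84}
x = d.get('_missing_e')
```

dict.get() returns None when key not found

NoneType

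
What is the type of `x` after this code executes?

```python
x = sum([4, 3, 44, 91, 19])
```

sum() of ints returns int

int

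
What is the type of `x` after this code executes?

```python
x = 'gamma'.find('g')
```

str.find() returns int index

int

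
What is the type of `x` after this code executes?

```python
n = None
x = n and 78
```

'and' returns first falsy value (None)

NoneType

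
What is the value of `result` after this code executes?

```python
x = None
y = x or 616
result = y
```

x = None; y = 616; result = 616

616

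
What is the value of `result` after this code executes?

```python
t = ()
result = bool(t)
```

t = (); result = False

False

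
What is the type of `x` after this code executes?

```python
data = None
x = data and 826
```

'and' returns first falsy value (None)

NoneType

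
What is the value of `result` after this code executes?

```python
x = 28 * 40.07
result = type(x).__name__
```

x is float; result = 'float'

'float'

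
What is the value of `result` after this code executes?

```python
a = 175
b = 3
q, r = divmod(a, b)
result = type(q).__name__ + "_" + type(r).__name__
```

a is int; b is int; q is int; r is int; result = 'int_int'

'int_int'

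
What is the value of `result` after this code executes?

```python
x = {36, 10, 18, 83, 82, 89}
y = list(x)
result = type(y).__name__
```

x is set; y is list; result = 'list'

'list'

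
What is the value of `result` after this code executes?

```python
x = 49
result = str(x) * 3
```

x = 49; result = '494949'

'494949'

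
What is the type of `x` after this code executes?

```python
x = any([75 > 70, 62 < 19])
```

any() returns bool

bool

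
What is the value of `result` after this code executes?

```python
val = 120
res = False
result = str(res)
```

val = 120; res = False; result = 'False'

'False'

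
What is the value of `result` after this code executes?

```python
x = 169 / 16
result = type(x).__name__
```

x is float; result = 'float'

'float'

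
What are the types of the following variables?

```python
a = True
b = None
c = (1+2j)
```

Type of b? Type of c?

b is assigned None, whose type is NoneType; c is assigned (1+2j), an int plus an imaginary literal (j suffix), which evaluates to complex

NoneType, complex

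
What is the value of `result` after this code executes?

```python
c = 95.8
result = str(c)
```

c = 95.8; result = '95.8'

'95.8'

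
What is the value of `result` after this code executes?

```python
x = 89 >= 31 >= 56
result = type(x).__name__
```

x is bool; result = 'bool'

'bool'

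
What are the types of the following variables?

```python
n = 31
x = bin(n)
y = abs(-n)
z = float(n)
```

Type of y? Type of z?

abs() of int returns int; float() returns float

int, float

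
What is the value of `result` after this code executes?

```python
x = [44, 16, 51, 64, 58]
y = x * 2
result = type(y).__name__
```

x is list; y is list; result = 'list'

'list'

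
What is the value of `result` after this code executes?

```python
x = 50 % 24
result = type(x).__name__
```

x is int; result = 'int'

'int'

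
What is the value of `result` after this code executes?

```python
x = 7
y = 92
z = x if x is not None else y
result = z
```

x = 7; y = 92; z = 7; result = 7

7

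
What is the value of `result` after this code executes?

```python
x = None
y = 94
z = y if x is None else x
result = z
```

x = None; y = 94; z = 94; result = 94

94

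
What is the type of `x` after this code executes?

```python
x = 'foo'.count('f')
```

str.count() returns int

int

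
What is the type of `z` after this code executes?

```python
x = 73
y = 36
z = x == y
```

Comparison returns bool

bool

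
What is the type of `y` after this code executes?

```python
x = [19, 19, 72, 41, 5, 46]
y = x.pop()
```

list.pop() returns the popped element

int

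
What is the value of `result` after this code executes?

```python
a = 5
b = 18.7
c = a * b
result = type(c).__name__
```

a is int; b is float; c is float; result = 'float'

'float'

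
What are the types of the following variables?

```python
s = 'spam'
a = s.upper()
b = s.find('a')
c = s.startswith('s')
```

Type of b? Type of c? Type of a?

find() returns int; startswith() returns bool; upper() returns str

int, bool, str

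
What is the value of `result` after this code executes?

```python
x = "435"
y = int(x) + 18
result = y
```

x = '435'; y = 453; result = 453

453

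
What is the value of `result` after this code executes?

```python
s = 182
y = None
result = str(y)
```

s = 182; y = None; result = 'None'

'None'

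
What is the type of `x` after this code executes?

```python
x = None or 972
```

'or' with None returns the other truthy value

int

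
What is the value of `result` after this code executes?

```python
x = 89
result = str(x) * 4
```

x = 89; result = '89898989'

'89898989'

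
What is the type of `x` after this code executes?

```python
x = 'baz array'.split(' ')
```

str.split() returns list

list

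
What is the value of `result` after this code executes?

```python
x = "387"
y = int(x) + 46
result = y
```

x = '387'; y = 433; result = 433

433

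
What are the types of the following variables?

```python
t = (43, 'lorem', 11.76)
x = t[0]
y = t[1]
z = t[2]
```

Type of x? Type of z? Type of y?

tuple[0] is int; tuple[2] is float; tuple[1] is str

int, float, str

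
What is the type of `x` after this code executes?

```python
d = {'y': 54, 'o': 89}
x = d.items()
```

dict.items() returns dict_items view

dict_items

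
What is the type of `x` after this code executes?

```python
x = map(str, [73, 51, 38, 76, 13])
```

map() returns a map object

map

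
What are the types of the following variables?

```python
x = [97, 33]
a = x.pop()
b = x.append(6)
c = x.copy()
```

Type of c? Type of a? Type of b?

copy() returns list; pop() returns element; append() returns None

list, int, NoneType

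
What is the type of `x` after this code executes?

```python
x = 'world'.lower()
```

str.lower() returns str

str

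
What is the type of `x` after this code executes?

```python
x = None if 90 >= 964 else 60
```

90 >= 964 is False, so the else branch is taken

int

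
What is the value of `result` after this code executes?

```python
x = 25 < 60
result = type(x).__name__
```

x is bool; result = 'bool'

'bool'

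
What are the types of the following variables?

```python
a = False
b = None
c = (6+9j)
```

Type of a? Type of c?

a is assigned the constant False, which has type bool; c is assigned (6+9j), an int plus an imaginary literal (j suffix), which evaluates to complex

bool, complex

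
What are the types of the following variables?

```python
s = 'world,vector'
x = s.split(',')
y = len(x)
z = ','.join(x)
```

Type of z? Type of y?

str.join() returns str; len() returns int

str, int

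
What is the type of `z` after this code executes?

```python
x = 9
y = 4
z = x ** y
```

positive int ** positive int = int

int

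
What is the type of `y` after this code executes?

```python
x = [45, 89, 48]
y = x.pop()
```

list.pop() returns the popped element

int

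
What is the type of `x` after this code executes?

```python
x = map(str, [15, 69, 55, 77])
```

map() returns a map object

map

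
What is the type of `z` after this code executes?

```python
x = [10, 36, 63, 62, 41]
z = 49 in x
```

'in' operator returns bool

bool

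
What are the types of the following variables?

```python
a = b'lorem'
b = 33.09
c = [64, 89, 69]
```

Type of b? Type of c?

b is assigned a number with a decimal point, so it is a float; c is assigned a list literal (square brackets)

float, list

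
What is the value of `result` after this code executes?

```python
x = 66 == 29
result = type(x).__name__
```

x is bool; result = 'bool'

'bool'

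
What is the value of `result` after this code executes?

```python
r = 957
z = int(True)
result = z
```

r = 957; z = 1; result = 1

1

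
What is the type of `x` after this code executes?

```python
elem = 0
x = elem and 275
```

'and' returns first falsy value (0 is int)

int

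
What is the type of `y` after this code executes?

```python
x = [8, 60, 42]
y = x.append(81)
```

list.append() returns None (mutates in place)

NoneType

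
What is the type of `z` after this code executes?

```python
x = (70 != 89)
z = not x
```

'not' returns bool

bool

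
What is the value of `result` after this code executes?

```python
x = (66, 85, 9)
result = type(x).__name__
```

x is tuple; result = 'tuple'

'tuple'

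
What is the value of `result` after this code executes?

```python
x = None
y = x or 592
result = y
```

x = None; y = 592; result = 592

592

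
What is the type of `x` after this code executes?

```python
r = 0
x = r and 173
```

'and' returns first falsy value (0 is int)

int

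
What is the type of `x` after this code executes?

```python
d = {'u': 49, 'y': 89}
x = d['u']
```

Accessing dict[str, int] with str key returns int

int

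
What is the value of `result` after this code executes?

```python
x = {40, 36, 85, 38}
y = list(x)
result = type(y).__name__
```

x is set; y is list; result = 'list'

'list'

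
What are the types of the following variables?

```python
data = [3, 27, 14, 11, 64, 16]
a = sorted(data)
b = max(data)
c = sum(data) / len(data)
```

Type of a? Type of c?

sorted() returns list; int / int = float

list, float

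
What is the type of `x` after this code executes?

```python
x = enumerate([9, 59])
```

enumerate() returns an enumerate object

enumerate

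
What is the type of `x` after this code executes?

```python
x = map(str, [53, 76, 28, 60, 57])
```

map() returns a map object

map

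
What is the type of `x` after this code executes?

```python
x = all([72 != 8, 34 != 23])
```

all() returns bool

bool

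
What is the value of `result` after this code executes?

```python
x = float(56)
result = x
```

x = 56.0; result = 56.0

56.0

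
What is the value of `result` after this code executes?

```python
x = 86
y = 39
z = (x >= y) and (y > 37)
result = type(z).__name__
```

x is int; y is int; z is bool; result = 'bool'

'bool'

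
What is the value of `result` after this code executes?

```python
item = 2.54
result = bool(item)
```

item = 2.54; result = True

True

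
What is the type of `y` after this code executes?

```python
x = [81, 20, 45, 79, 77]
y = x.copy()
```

list.copy() returns list

list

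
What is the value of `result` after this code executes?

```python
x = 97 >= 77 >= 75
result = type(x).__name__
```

x is bool; result = 'bool'

'bool'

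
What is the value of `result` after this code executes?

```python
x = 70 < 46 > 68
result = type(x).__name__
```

x is bool; result = 'bool'

'bool'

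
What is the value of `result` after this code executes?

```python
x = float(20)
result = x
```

x = 20.0; result = 20.0

20.0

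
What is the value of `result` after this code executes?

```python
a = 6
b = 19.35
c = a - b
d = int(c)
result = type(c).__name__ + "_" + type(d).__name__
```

a is int; b is float; c is float; d is int; result = 'float_int'

'float_int'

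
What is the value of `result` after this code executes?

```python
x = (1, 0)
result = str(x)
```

x = (1, 0); result = '(1, 0)'

'(1, 0)'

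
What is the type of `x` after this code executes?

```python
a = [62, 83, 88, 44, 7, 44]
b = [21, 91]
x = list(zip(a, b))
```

list(zip()) returns a list of tuples

list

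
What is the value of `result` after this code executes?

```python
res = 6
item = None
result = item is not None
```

res = 6; item = None; result = False

False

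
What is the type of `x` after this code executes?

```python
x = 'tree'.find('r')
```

str.find() returns int index

int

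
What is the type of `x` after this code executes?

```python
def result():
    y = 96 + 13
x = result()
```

Function without return returns None

NoneType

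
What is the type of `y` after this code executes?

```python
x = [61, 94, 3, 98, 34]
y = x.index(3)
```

list.index() returns int

int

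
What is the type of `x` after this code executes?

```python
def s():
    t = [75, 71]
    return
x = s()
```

Bare return returns None

NoneType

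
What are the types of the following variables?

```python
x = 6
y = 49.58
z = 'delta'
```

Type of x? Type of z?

x is assigned a bare integer (no decimal point), so it is an int; z is assigned a quoted string literal, so it is a str

int, str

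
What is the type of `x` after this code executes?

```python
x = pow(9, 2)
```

pow(int, int) returns int

int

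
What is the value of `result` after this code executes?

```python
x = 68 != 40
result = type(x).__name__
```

x is bool; result = 'bool'

'bool'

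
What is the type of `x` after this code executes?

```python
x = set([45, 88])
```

set() constructor returns set

set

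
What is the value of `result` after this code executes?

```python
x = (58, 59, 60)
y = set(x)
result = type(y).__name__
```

x is tuple; y is set; result = 'set'

'set'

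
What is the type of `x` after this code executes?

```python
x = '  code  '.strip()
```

str.strip() returns str

str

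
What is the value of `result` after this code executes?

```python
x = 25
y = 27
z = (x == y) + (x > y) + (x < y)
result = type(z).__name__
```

x is int; y is int; z is int; result = 'int'

'int'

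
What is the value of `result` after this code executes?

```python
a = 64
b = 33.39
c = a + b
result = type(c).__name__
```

a is int; b is float; c is float; result = 'float'

'float'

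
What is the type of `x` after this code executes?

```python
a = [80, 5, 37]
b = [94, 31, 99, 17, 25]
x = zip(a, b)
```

zip() returns a zip object

zip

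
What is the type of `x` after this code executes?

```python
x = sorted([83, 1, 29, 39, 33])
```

sorted() always returns list

list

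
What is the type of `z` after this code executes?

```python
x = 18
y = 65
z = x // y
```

int // int = int

int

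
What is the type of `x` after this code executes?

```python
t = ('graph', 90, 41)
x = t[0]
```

Index 0 of tuple is a str literal

str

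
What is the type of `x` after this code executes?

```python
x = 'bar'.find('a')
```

str.find() returns int index

int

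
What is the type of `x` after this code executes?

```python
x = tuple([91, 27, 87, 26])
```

tuple() constructor returns tuple

tuple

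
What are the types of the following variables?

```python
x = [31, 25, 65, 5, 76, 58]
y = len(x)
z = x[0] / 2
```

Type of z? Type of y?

int / int = float; len() returns int

float, int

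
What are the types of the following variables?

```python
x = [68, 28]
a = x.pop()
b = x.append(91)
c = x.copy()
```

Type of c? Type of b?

copy() returns list; append() returns None

list, NoneType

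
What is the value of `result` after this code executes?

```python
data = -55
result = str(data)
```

data = -55; result = '-55'

'-55'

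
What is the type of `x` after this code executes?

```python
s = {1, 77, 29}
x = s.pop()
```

Popping from set[int] returns int

int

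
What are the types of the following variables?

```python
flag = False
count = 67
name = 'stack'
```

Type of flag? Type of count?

flag is assigned the constant False, which has type bool; count is assigned a bare integer (no decimal point), so it is an int

bool, int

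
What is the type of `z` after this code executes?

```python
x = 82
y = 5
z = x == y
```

Equality comparison returns bool

bool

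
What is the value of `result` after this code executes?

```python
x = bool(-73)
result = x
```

x = True; result = True

True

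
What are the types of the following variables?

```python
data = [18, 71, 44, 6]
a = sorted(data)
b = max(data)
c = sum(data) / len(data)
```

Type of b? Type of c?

max of ints returns int; int / int = float

int, float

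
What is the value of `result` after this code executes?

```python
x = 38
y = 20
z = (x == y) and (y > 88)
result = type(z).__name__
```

x is int; y is int; z is bool; result = 'bool'

'bool'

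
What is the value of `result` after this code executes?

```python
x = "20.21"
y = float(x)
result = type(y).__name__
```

x is str; y is float; result = 'float'

'float'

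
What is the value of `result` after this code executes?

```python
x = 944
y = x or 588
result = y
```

x = 944; y = 944; result = 944

944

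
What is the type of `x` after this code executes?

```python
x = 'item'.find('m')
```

str.find() returns int index

int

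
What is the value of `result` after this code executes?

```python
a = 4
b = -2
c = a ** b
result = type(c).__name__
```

a is int; b is int; c is float; result = 'float'

'float'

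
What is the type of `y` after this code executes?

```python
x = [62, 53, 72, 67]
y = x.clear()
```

list.clear() returns None

NoneType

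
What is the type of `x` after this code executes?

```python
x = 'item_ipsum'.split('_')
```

str.split() returns list

list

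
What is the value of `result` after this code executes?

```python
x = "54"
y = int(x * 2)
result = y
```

x = '54'; y = 5454; result = 5454

5454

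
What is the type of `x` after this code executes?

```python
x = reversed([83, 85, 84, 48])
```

reversed() on a list returns list_reverseiterator

list_reverseiterator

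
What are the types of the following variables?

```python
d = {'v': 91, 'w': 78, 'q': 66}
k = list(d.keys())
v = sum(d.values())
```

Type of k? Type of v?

list() converts to list; sum of ints is int

list, int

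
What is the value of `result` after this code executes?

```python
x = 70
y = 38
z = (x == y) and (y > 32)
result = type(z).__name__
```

x is int; y is int; z is bool; result = 'bool'

'bool'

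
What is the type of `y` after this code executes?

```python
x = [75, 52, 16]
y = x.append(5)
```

list.append() returns None (mutates in place)

NoneType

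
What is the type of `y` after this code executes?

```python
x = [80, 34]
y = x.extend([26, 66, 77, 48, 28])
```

list.extend() returns None

NoneType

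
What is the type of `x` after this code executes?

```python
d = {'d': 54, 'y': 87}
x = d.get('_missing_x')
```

dict.get() returns None when key not found

NoneType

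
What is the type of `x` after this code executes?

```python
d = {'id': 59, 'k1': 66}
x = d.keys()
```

.keys() returns dict_keys view

dict_keys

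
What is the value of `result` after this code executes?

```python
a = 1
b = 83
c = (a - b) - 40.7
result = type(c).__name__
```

a is int; b is int; c is float; result = 'float'

'float'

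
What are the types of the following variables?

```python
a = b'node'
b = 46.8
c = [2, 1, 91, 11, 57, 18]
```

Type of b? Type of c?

b is assigned a number with a decimal point, so it is a float; c is assigned a list literal (square brackets)

float, list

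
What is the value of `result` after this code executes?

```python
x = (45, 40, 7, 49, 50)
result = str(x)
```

x = (45, 40, 7, 49, 50); result = '(45, 40, 7, 49, 50)'

'(45, 40, 7, 49, 50)'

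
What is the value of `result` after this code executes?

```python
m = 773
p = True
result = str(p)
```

m = 773; p = True; result = 'True'

'True'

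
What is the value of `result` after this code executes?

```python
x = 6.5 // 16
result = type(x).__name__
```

x is float; result = 'float'

'float'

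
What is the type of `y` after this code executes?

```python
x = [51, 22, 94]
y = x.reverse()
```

list.reverse() returns None

NoneType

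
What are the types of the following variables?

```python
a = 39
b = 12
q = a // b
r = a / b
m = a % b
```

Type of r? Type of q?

/ returns float; // returns int

float, int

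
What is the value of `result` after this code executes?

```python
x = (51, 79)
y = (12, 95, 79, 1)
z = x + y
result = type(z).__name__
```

x is tuple; y is tuple; z is tuple; result = 'tuple'

'tuple'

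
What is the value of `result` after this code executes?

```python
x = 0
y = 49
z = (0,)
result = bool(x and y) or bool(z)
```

x = 0; y = 49; z = (0,); result = True

True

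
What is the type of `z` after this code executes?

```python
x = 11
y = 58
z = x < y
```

Comparison returns bool

bool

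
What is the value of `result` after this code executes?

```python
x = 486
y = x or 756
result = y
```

x = 486; y = 486; result = 486

486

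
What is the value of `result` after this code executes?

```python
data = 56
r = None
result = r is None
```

data = 56; r = None; result = True

True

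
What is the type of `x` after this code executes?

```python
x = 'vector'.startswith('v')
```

str.startswith() returns bool

bool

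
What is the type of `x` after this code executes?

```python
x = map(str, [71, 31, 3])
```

map() returns a map object

map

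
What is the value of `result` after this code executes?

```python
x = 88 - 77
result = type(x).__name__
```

x is int; result = 'int'

'int'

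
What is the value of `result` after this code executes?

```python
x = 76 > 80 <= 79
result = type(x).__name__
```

x is bool; result = 'bool'

'bool'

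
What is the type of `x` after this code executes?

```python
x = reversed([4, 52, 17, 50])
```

reversed() on a list returns list_reverseiterator

list_reverseiterator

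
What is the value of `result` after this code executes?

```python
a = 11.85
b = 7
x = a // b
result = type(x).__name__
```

a is float; b is int; x is float; result = 'float'

'float'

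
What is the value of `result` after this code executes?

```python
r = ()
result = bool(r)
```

r = (); result = False

False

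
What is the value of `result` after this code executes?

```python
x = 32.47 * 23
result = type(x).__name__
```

x is float; result = 'float'

'float'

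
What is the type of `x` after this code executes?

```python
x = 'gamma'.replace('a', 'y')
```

str.replace() returns str

str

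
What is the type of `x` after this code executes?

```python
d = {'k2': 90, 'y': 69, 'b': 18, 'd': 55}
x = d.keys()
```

.keys() returns dict_keys view

dict_keys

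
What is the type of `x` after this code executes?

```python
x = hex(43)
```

hex() returns str representation

str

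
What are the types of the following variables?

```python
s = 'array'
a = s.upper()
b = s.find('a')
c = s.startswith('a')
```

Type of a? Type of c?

upper() returns str; startswith() returns bool

str, bool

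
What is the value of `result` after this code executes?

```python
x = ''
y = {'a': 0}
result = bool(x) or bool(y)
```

x = ''; y = {'a': 0}; result = True

True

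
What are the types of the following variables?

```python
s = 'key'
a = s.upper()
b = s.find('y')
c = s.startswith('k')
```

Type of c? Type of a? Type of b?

startswith() returns bool; upper() returns str; find() returns int

bool, str, int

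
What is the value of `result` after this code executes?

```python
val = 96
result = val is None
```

val = 96; result = False

False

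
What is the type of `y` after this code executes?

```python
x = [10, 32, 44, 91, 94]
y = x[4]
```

Indexing list[int] returns int

int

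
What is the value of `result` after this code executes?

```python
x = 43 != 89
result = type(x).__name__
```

x is bool; result = 'bool'

'bool'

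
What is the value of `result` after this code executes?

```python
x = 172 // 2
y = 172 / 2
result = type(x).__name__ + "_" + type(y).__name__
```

x is int; y is float; result = 'int_float'

'int_float'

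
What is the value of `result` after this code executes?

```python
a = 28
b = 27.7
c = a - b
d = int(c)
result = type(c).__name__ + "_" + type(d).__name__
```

a is int; b is float; c is float; d is int; result = 'float_int'

'float_int'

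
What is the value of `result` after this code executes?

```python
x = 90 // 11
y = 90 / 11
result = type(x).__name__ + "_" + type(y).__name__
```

x is int; y is float; result = 'int_float'

'int_float'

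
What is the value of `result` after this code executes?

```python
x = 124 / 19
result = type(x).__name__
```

x is float; result = 'float'

'float'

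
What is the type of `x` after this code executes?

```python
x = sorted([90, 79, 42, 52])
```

sorted() always returns list

list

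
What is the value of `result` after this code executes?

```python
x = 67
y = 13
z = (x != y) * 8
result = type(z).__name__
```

x is int; y is int; z is int; result = 'int'

'int'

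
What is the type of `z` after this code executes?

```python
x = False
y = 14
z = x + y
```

bool + int = int (bool is subclass of int)

int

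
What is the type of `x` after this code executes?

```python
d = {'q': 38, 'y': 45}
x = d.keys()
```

.keys() returns dict_keys view

dict_keys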